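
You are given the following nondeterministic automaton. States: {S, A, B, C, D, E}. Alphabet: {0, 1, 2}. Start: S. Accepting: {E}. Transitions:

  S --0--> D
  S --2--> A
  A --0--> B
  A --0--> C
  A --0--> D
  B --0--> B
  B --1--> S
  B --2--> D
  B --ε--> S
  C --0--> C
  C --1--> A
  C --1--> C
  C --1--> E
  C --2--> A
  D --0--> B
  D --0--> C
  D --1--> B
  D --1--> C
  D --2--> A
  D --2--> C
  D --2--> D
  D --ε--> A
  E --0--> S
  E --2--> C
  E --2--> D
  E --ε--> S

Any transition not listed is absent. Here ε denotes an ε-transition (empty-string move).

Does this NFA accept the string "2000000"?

No

Start in {S}.
Read '2': {S} → {A}.
Read '0': {A} → {S, A, B, C, D}.
Read '0': {S, A, B, C, D} → {S, A, B, C, D}.
Read '0': {S, A, B, C, D} → {S, A, B, C, D}.
Read '0': {S, A, B, C, D} → {S, A, B, C, D}.
Read '0': {S, A, B, C, D} → {S, A, B, C, D}.
Read '0': {S, A, B, C, D} → {S, A, B, C, D}.
The final set {S, A, B, C, D} contains no accepting state.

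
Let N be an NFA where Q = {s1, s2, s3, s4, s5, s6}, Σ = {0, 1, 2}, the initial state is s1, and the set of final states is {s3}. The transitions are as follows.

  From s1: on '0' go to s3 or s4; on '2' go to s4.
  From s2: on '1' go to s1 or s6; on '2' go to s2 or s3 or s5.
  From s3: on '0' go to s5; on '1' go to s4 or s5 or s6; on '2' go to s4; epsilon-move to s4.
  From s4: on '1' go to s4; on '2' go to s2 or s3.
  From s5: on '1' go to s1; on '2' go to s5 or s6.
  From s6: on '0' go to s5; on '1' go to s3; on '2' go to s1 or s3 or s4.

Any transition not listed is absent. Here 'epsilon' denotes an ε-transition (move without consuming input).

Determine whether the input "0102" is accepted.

No

Start in {s1}.
Read '0': s1→{s3, s4}; now {s3, s4}.
Read '1': s3→{s4, s5, s6}, s4→{s4}; now {s4, s5, s6}.
Read '0': s4→∅, s5→∅, s6→{s5}; now {s5}.
Read '2': s5→{s5, s6}; now {s5, s6}.
The final set {s5, s6} contains no accepting state.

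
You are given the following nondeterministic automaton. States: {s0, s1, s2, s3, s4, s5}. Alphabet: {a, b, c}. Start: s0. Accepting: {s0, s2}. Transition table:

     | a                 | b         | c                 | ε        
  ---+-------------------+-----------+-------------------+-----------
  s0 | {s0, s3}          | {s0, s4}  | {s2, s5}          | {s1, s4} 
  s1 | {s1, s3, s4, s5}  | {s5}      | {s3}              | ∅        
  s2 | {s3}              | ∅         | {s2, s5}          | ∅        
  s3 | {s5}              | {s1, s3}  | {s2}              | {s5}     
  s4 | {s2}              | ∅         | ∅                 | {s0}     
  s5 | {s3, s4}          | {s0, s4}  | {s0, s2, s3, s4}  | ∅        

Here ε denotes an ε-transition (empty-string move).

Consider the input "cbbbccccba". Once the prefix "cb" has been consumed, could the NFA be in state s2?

No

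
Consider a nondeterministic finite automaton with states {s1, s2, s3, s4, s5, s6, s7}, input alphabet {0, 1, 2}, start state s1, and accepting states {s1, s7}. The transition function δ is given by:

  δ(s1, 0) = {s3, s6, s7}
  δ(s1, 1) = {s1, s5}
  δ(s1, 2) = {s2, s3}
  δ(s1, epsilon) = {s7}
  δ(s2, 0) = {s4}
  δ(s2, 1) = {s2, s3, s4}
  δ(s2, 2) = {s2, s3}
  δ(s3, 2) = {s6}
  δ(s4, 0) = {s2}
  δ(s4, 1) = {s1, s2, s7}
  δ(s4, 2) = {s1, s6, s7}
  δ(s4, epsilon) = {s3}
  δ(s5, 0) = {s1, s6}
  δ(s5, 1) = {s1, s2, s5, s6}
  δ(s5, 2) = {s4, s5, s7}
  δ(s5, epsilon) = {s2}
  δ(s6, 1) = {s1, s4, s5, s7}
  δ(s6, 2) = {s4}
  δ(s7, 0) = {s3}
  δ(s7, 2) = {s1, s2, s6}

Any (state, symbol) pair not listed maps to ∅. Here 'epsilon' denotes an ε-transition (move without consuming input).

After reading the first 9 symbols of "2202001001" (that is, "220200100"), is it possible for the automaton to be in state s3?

Yes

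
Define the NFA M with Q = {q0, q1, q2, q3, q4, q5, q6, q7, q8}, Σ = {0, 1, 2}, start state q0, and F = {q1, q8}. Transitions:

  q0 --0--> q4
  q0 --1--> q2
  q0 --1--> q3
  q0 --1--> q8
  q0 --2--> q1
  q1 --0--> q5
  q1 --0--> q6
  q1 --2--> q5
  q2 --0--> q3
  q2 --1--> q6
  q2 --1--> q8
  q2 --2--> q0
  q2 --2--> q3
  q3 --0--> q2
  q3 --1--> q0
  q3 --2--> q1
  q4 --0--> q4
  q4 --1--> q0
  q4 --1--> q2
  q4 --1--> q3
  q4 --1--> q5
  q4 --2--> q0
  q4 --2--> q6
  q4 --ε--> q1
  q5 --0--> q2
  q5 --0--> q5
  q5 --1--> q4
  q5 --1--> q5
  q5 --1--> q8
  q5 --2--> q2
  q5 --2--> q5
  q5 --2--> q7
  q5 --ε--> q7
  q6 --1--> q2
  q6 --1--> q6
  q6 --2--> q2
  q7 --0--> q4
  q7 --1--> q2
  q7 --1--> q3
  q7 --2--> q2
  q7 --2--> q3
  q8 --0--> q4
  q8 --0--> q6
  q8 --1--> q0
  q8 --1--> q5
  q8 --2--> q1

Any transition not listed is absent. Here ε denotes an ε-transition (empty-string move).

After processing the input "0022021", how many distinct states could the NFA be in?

9

Start in {q0}.
Read '0': {q0} → {q1, q4}.
Read '0': {q1, q4} → {q1, q4, q5, q6, q7}.
Read '2': {q1, q4, q5, q6, q7} → {q0, q2, q3, q5, q6, q7}.
Read '2': {q0, q2, q3, q5, q6, q7} → {q0, q1, q2, q3, q5, q7}.
Read '0': {q0, q1, q2, q3, q5, q7} → {q1, q2, q3, q4, q5, q6, q7}.
Read '2': {q1, q2, q3, q4, q5, q6, q7} → {q0, q1, q2, q3, q5, q6, q7}.
Read '1': {q0, q1, q2, q3, q5, q6, q7} → {q0, q1, q2, q3, q4, q5, q6, q7, q8}.
That set has 9 states.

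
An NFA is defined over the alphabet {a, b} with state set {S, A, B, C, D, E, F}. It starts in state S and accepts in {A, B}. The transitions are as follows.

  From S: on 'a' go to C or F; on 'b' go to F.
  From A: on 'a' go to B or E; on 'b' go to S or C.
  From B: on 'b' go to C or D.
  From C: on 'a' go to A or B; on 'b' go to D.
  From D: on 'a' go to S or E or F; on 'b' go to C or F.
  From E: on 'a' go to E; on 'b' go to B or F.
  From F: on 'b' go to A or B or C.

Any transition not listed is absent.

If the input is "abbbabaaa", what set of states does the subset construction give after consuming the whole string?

{A, B, E}

Start in {S}.
Read 'a': {S} → {C, F}.
Read 'b': {C, F} → {A, B, C, D}.
Read 'b': {A, B, C, D} → {S, C, D, F}.
Read 'b': {S, C, D, F} → {A, B, C, D, F}.
Read 'a': {A, B, C, D, F} → {S, A, B, E, F}.
Read 'b': {S, A, B, E, F} → {S, A, B, C, D, F}.
Read 'a': {S, A, B, C, D, F} → {S, A, B, C, E, F}.
Read 'a': {S, A, B, C, E, F} → {A, B, C, E, F}.
Read 'a': {A, B, C, E, F} → {A, B, E}.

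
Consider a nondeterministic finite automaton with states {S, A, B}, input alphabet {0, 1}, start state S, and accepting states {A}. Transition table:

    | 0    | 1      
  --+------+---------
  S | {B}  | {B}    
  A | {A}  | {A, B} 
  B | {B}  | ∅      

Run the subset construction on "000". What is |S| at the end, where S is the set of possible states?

1

Start in {S}.
Read '0': {S} → {B}.
Read '0': {B} → {B}.
Read '0': {B} → {B}.
That set has 1 state.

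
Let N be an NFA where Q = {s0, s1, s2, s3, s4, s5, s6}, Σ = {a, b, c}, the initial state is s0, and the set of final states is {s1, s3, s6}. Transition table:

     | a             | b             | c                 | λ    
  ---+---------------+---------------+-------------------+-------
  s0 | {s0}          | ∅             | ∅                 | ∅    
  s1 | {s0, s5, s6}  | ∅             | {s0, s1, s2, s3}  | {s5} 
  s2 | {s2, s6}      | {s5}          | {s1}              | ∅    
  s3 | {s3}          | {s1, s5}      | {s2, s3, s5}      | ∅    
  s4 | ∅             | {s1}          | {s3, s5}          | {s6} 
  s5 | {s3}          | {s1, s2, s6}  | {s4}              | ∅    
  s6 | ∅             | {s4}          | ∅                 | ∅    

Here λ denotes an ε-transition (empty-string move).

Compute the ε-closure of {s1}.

Begin with {s1}.
ε-move s1 → s5; add s5.

{s1, s5}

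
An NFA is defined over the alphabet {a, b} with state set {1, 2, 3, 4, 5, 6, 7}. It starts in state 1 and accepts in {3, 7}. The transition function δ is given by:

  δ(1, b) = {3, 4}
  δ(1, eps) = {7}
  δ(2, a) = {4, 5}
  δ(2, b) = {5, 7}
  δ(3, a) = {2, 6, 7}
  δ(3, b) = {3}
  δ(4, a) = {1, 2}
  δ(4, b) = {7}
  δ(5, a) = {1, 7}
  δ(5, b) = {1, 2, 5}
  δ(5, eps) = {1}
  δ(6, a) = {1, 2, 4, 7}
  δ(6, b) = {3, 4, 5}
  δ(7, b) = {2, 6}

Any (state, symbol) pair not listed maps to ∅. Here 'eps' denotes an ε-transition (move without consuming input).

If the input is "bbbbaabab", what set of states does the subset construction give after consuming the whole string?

{1, 2, 3, 4, 5, 6, 7}

Start: ε-closure({1}) = {1, 7}.
Read 'b': 1→{3, 4}, 7→{2, 6}; now {2, 3, 4, 6}.
Read 'b': 2→{5, 7}, 3→{3}, 4→{7}, 6→{3, 4, 5}; union {3, 4, 5, 7}; ε-closure = {1, 3, 4, 5, 7}.
Read 'b': 1→{3, 4}, 3→{3}, 4→{7}, 5→{1, 2, 5}, 7→{2, 6}; now {1, 2, 3, 4, 5, 6, 7}.
Read 'b': 1→{3, 4}, 2→{5, 7}, 3→{3}, 4→{7}, 5→{1, 2, 5}, 6→{3, 4, 5}, 7→{2, 6}; now {1, 2, 3, 4, 5, 6, 7}.
Read 'a': 1→∅, 2→{4, 5}, 3→{2, 6, 7}, 4→{1, 2}, 5→{1, 7}, 6→{1, 2, 4, 7}, 7→∅; now {1, 2, 4, 5, 6, 7}.
Read 'a': 1→∅, 2→{4, 5}, 4→{1, 2}, 5→{1, 7}, 6→{1, 2, 4, 7}, 7→∅; now {1, 2, 4, 5, 7}.
Read 'b': 1→{3, 4}, 2→{5, 7}, 4→{7}, 5→{1, 2, 5}, 7→{2, 6}; now {1, 2, 3, 4, 5, 6, 7}.
Read 'a': 1→∅, 2→{4, 5}, 3→{2, 6, 7}, 4→{1, 2}, 5→{1, 7}, 6→{1, 2, 4, 7}, 7→∅; now {1, 2, 4, 5, 6, 7}.
Read 'b': 1→{3, 4}, 2→{5, 7}, 4→{7}, 5→{1, 2, 5}, 6→{3, 4, 5}, 7→{2, 6}; now {1, 2, 3, 4, 5, 6, 7}.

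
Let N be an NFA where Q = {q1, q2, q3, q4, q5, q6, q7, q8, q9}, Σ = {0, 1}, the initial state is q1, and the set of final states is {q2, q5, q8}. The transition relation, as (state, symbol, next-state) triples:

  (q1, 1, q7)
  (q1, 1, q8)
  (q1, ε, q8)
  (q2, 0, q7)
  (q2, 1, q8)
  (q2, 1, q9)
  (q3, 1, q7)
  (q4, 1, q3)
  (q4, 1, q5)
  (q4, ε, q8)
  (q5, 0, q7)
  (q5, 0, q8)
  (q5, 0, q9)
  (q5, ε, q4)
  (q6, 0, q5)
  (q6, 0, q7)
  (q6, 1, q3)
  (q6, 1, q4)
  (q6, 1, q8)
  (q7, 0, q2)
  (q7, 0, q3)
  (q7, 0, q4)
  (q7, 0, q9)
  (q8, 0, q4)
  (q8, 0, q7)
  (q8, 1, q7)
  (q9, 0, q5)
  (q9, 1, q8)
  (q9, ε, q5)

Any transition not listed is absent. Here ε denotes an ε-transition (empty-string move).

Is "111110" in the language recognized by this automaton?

Start: ε-closure({q1}) = {q1, q8}.
Read '1': {q1, q8} → {q7, q8}.
Read '1': {q7, q8} → {q7}.
Read '1': {q7} → ∅.
The set is empty and remains empty for the remaining 3 symbols.
The final set ∅ contains no accepting state.

No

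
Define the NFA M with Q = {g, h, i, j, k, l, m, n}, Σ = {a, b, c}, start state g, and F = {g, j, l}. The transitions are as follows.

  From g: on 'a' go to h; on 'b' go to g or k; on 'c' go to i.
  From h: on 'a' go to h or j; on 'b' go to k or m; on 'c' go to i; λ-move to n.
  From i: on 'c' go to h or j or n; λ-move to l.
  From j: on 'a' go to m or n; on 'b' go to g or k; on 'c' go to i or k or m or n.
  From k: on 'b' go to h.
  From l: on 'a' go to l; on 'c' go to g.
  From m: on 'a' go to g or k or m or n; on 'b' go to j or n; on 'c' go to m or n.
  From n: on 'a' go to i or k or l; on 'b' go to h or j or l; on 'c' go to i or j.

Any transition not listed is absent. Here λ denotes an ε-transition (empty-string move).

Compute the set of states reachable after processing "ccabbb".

{g, h, j, k, l, m, n}

Start in {g}.
Read 'c': g→{i}; union {i}; ε-closure = {i, l}.
Read 'c': i→{h, j, n}, l→{g}; now {g, h, j, n}.
Read 'a': g→{h}, h→{h, j}, j→{m, n}, n→{i, k, l}; now {h, i, j, k, l, m, n}.
Read 'b': h→{k, m}, i→∅, j→{g, k}, k→{h}, l→∅, m→{j, n}, n→{h, j, l}; now {g, h, j, k, l, m, n}.
Read 'b': g→{g, k}, h→{k, m}, j→{g, k}, k→{h}, l→∅, m→{j, n}, n→{h, j, l}; now {g, h, j, k, l, m, n}.
Read 'b': g→{g, k}, h→{k, m}, j→{g, k}, k→{h}, l→∅, m→{j, n}, n→{h, j, l}; now {g, h, j, k, l, m, n}.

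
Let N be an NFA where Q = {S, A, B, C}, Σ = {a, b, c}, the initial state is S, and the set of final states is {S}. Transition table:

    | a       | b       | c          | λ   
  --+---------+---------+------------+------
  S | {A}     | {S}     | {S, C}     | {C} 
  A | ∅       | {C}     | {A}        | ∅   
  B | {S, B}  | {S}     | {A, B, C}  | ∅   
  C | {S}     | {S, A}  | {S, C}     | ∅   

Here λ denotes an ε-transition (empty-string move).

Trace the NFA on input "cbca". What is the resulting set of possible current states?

Start: ε-closure({S}) = {S, C}.
Read 'c': {S, C} → {S, C}.
Read 'b': {S, C} → {S, A, C}.
Read 'c': {S, A, C} → {S, A, C}.
Read 'a': {S, A, C} → {S, A, C}.

{S, A, C}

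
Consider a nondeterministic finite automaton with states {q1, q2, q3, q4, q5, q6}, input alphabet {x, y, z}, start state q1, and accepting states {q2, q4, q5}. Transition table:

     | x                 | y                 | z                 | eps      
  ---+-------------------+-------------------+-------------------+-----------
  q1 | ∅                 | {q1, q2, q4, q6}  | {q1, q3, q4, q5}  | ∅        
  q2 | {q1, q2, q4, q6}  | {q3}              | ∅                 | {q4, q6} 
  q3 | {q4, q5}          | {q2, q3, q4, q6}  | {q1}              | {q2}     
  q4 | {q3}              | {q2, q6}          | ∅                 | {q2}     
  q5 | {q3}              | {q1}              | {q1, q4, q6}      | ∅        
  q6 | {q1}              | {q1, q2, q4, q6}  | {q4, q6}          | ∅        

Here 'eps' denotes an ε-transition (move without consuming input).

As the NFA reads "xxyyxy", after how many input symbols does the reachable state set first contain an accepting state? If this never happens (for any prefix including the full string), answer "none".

Start in {q1}.
Read 'x': {q1} → ∅.
The set is empty and remains empty for the remaining 5 symbols.
No reachable set along the way intersects F.

none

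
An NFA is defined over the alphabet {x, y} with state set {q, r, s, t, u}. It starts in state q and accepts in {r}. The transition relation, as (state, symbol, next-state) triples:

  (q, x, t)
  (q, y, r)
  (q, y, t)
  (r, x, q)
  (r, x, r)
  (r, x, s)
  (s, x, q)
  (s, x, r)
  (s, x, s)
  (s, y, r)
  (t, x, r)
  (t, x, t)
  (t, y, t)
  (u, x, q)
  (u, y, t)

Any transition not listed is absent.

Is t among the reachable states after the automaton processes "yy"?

Start in {q}.
Read 'y': {q} → {r, t}.
Read 'y': {r, t} → {t}.
State t is in {t}.

Yes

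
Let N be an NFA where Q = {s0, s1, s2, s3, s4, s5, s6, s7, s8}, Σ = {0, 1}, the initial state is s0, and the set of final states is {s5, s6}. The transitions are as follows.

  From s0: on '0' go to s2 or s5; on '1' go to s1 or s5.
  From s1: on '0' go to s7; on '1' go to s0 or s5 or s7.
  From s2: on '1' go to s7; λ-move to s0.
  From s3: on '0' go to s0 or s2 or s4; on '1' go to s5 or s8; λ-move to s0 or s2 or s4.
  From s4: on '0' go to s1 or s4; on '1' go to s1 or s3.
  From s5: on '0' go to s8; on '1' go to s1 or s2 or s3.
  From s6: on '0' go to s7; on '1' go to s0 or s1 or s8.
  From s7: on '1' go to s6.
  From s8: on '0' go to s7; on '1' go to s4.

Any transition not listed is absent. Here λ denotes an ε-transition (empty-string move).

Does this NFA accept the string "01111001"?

Start in {s0}.
Read '0': {s0} → {s0, s2, s5}.
Read '1': {s0, s2, s5} → {s0, s1, s2, s3, s4, s5, s7}.
Read '1': {s0, s1, s2, s3, s4, s5, s7} → {s0, s1, s2, s3, s4, s5, s6, s7, s8}.
Read '1': {s0, s1, s2, s3, s4, s5, s6, s7, s8} → {s0, s1, s2, s3, s4, s5, s6, s7, s8}.
Read '1': {s0, s1, s2, s3, s4, s5, s6, s7, s8} → {s0, s1, s2, s3, s4, s5, s6, s7, s8}.
Read '0': {s0, s1, s2, s3, s4, s5, s6, s7, s8} → {s0, s1, s2, s4, s5, s7, s8}.
Read '0': {s0, s1, s2, s4, s5, s7, s8} → {s0, s1, s2, s4, s5, s7, s8}.
Read '1': {s0, s1, s2, s4, s5, s7, s8} → {s0, s1, s2, s3, s4, s5, s6, s7}.
The final set {s0, s1, s2, s3, s4, s5, s6, s7} contains the accepting states s5, s6.

Yes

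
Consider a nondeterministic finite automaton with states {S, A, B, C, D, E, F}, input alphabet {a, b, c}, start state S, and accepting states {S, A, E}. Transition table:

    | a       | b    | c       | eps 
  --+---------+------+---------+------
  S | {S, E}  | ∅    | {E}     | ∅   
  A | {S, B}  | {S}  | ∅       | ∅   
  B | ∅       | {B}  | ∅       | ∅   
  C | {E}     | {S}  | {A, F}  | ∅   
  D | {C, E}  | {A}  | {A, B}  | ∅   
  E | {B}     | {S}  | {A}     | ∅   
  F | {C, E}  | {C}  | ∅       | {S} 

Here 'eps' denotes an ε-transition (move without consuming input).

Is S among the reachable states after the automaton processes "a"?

Start in {S}.
Read 'a': {S} → {S, E}.
State S is in {S, E}.

Yes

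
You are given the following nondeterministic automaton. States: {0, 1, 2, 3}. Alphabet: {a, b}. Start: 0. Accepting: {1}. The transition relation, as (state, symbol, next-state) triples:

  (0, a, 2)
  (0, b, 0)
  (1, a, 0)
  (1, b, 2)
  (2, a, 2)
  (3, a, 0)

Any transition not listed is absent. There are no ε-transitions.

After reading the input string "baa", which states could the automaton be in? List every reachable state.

Start in {0}.
Read 'b': 0→{0}; now {0}.
Read 'a': 0→{2}; now {2}.
Read 'a': 2→{2}; now {2}.

{2}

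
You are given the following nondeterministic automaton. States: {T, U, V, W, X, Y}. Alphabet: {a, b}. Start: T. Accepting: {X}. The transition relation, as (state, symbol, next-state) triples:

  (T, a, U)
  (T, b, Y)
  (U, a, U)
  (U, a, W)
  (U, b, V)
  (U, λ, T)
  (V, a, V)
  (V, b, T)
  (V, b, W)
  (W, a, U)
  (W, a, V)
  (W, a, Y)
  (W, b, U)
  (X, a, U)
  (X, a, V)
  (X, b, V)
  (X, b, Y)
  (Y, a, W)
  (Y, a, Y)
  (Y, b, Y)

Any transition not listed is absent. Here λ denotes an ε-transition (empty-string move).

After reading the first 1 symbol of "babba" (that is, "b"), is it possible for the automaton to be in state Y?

Start in {T}.
Read 'b': T→{Y}; now {Y}.
State Y is in {Y}.

Yes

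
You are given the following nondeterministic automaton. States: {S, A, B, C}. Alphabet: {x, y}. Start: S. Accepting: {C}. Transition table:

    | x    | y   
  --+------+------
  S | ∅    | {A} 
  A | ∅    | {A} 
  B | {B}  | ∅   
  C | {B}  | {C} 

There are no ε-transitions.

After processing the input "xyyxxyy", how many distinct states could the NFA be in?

0

Start in {S}.
Read 'x': {S} → ∅.
The set is empty and remains empty for the remaining 6 symbols.
That set has 0 states.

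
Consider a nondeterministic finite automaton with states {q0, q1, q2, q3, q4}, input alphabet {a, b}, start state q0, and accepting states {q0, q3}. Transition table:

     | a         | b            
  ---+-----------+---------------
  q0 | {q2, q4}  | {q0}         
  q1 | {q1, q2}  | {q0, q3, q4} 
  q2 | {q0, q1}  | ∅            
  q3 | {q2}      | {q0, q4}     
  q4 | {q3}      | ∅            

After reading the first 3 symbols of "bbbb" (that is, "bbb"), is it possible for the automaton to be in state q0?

Start in {q0}.
Read 'b': {q0} → {q0}.
Read 'b': {q0} → {q0}.
Read 'b': {q0} → {q0}.
State q0 is in {q0}.

Yes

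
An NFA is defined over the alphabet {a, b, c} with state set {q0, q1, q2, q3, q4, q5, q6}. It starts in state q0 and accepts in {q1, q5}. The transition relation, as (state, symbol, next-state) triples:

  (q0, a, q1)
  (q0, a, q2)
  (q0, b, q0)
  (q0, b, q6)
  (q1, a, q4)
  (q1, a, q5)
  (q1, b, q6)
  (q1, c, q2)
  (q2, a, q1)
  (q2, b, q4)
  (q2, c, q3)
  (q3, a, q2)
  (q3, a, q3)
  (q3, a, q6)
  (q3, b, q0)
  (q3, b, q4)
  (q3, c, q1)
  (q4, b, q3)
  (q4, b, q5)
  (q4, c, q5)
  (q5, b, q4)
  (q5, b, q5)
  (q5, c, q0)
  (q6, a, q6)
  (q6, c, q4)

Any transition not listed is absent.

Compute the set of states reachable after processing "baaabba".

Start in {q0}.
Read 'b': q0→{q0, q6}; now {q0, q6}.
Read 'a': q0→{q1, q2}, q6→{q6}; now {q1, q2, q6}.
Read 'a': q1→{q4, q5}, q2→{q1}, q6→{q6}; now {q1, q4, q5, q6}.
Read 'a': q1→{q4, q5}, q4→∅, q5→∅, q6→{q6}; now {q4, q5, q6}.
Read 'b': q4→{q3, q5}, q5→{q4, q5}, q6→∅; now {q3, q4, q5}.
Read 'b': q3→{q0, q4}, q4→{q3, q5}, q5→{q4, q5}; now {q0, q3, q4, q5}.
Read 'a': q0→{q1, q2}, q3→{q2, q3, q6}, q4→∅, q5→∅; now {q1, q2, q3, q6}.

{q1, q2, q3, q6}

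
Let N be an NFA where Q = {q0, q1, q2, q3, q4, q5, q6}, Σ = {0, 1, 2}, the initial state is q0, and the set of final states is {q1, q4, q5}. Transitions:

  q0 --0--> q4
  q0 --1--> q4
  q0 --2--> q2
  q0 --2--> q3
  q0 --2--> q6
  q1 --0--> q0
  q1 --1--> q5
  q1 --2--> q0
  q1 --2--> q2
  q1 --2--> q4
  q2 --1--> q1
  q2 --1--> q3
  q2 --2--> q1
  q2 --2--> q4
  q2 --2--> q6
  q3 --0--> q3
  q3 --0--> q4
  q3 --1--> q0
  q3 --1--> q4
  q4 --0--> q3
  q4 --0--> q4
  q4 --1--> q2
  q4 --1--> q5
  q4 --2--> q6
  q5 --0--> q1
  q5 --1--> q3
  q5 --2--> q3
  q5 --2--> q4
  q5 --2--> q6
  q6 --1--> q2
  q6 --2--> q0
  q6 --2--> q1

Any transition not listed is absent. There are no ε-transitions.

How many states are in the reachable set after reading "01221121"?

6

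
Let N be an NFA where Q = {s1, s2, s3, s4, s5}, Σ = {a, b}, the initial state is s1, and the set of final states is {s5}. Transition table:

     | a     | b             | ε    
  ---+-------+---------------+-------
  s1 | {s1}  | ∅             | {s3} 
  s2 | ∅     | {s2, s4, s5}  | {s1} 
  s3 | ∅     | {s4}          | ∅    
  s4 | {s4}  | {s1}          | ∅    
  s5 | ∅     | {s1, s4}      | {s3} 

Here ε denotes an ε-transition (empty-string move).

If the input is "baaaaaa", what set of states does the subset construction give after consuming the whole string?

{s4}

Start: ε-closure({s1}) = {s1, s3}.
Read 'b': {s1, s3} → {s4}.
Read 'a': {s4} → {s4}.
Read 'a': {s4} → {s4}.
Read 'a': {s4} → {s4}.
Read 'a': {s4} → {s4}.
Read 'a': {s4} → {s4}.
Read 'a': {s4} → {s4}.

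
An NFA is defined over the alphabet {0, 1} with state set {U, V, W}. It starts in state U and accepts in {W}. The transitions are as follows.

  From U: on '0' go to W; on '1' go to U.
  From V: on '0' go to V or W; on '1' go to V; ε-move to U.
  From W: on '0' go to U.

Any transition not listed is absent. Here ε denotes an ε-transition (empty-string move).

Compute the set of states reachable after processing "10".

{W}

Start in {U}.
Read '1': U→{U}; now {U}.
Read '0': U→{W}; now {W}.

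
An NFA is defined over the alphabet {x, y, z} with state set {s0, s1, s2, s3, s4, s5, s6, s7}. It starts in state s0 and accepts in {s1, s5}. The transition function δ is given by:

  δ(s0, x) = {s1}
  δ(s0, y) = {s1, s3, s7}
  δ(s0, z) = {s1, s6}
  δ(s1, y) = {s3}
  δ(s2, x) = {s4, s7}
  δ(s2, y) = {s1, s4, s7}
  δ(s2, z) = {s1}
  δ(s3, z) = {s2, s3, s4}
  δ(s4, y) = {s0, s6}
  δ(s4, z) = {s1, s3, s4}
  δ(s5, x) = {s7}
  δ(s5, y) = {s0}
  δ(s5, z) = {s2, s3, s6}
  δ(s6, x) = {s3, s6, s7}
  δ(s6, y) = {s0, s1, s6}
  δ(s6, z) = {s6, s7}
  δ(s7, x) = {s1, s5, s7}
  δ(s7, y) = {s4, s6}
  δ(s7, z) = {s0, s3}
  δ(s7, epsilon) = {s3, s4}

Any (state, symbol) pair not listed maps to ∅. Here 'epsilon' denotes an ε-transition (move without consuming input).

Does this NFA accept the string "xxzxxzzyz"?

No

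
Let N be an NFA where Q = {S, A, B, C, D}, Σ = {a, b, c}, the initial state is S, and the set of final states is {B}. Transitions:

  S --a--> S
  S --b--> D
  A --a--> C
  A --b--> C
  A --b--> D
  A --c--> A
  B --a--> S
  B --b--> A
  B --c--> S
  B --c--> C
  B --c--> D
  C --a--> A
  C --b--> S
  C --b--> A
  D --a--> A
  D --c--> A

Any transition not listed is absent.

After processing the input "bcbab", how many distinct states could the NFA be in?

2

Start in {S}.
Read 'b': S→{D}; now {D}.
Read 'c': D→{A}; now {A}.
Read 'b': A→{C, D}; now {C, D}.
Read 'a': C→{A}, D→{A}; now {A}.
Read 'b': A→{C, D}; now {C, D}.
That set has 2 states.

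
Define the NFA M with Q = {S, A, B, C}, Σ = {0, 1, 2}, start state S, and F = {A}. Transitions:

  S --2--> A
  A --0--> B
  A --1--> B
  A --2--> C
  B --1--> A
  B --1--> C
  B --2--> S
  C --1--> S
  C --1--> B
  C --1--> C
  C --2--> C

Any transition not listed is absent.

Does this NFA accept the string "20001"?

Start in {S}.
Read '2': {S} → {A}.
Read '0': {A} → {B}.
Read '0': {B} → ∅.
The set is empty and remains empty for the remaining 2 symbols.
The final set ∅ contains no accepting state.

No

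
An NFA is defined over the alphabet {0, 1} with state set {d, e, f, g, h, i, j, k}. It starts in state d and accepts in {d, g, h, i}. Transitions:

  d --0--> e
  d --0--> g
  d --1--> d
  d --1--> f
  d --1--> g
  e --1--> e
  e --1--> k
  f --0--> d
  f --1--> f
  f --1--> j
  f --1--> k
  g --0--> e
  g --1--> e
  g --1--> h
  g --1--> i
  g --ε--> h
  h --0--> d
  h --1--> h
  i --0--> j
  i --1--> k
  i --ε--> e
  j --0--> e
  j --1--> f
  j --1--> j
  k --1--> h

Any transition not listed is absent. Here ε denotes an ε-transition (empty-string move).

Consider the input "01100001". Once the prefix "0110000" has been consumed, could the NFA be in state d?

No

Start in {d}.
Read '0': d→{e, g}; union {e, g}; ε-closure = {e, g, h}.
Read '1': e→{e, k}, g→{e, h, i}, h→{h}; now {e, h, i, k}.
Read '1': e→{e, k}, h→{h}, i→{k}, k→{h}; now {e, h, k}.
Read '0': e→∅, h→{d}, k→∅; now {d}.
Read '0': d→{e, g}; union {e, g}; ε-closure = {e, g, h}.
Read '0': e→∅, g→{e}, h→{d}; now {d, e}.
Read '0': d→{e, g}, e→∅; union {e, g}; ε-closure = {e, g, h}.
State d is not in {e, g, h}.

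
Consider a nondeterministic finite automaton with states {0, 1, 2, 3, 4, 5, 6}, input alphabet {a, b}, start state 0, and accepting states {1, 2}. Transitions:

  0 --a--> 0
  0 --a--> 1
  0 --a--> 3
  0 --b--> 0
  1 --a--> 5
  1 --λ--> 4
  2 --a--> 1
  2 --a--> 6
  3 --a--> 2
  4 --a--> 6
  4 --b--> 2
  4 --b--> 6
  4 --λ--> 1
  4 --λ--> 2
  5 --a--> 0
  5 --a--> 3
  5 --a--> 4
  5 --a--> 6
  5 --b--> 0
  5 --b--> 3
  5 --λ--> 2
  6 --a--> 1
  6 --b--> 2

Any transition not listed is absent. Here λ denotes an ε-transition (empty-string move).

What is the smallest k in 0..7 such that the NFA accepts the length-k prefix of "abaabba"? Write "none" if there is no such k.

1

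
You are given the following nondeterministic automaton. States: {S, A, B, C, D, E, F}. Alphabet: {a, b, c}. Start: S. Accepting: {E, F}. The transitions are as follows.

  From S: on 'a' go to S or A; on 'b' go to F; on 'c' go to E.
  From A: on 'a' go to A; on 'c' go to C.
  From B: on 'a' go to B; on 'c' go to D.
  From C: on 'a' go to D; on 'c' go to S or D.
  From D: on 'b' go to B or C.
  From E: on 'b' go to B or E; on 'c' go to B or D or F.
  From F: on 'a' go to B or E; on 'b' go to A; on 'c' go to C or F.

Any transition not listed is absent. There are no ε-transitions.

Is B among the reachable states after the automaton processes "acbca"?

Yes

Start in {S}.
Read 'a': S→{S, A}; now {S, A}.
Read 'c': S→{E}, A→{C}; now {C, E}.
Read 'b': C→∅, E→{B, E}; now {B, E}.
Read 'c': B→{D}, E→{B, D, F}; now {B, D, F}.
Read 'a': B→{B}, D→∅, F→{B, E}; now {B, E}.
State B is in {B, E}.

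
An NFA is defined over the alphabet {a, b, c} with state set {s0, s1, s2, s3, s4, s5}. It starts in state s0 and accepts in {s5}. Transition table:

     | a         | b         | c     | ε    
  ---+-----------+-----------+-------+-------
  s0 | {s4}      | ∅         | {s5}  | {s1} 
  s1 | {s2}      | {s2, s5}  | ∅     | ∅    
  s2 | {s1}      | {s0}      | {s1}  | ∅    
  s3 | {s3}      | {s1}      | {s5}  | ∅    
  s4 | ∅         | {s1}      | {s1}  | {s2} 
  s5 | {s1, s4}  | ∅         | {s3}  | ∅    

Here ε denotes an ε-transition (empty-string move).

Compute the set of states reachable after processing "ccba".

{s2}

Start: ε-closure({s0}) = {s0, s1}.
Read 'c': {s0, s1} → {s5}.
Read 'c': {s5} → {s3}.
Read 'b': {s3} → {s1}.
Read 'a': {s1} → {s2}.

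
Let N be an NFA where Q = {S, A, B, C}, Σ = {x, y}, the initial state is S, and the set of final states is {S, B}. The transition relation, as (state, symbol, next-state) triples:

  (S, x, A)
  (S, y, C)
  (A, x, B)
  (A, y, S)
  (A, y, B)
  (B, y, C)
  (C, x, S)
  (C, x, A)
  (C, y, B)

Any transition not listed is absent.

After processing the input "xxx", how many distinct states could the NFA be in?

Start in {S}.
Read 'x': S→{A}; now {A}.
Read 'x': A→{B}; now {B}.
Read 'x': B→∅; now ∅.
That set has 0 states.

0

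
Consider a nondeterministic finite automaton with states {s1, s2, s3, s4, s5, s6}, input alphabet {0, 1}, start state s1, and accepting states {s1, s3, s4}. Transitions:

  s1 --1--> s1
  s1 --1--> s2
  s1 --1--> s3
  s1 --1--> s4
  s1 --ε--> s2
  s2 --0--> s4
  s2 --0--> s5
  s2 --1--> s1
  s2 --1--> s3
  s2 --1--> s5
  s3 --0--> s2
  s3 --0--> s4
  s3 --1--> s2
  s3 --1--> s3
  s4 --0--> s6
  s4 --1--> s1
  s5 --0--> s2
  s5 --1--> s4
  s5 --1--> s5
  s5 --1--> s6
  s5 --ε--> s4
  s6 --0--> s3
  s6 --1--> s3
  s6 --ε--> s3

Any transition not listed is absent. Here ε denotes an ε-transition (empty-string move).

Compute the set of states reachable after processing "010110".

Start: ε-closure({s1}) = {s1, s2}.
Read '0': s1→∅, s2→{s4, s5}; now {s4, s5}.
Read '1': s4→{s1}, s5→{s4, s5, s6}; union {s1, s4, s5, s6}; ε-closure = {s1, s2, s3, s4, s5, s6}.
Read '0': s1→∅, s2→{s4, s5}, s3→{s2, s4}, s4→{s6}, s5→{s2}, s6→{s3}; now {s2, s3, s4, s5, s6}.
Read '1': s2→{s1, s3, s5}, s3→{s2, s3}, s4→{s1}, s5→{s4, s5, s6}, s6→{s3}; now {s1, s2, s3, s4, s5, s6}.
Read '1': s1→{s1, s2, s3, s4}, s2→{s1, s3, s5}, s3→{s2, s3}, s4→{s1}, s5→{s4, s5, s6}, s6→{s3}; now {s1, s2, s3, s4, s5, s6}.
Read '0': s1→∅, s2→{s4, s5}, s3→{s2, s4}, s4→{s6}, s5→{s2}, s6→{s3}; now {s2, s3, s4, s5, s6}.

{s2, s3, s4, s5, s6}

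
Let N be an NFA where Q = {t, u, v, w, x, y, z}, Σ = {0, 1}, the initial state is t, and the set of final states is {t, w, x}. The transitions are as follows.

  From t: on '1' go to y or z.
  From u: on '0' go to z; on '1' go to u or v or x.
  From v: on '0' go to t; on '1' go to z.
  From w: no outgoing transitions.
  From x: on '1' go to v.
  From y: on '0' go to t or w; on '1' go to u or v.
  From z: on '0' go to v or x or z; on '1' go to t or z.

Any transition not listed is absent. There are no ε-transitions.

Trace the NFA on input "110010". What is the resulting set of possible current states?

{t, v, w, x, z}

Start in {t}.
Read '1': t→{y, z}; now {y, z}.
Read '1': y→{u, v}, z→{t, z}; now {t, u, v, z}.
Read '0': t→∅, u→{z}, v→{t}, z→{v, x, z}; now {t, v, x, z}.
Read '0': t→∅, v→{t}, x→∅, z→{v, x, z}; now {t, v, x, z}.
Read '1': t→{y, z}, v→{z}, x→{v}, z→{t, z}; now {t, v, y, z}.
Read '0': t→∅, v→{t}, y→{t, w}, z→{v, x, z}; now {t, v, w, x, z}.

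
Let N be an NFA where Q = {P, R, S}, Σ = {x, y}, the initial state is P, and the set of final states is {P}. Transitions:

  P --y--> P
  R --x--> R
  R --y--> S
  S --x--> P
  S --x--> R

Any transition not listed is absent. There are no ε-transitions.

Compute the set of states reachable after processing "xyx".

∅

Start in {P}.
Read 'x': P→∅; now ∅.
The set is empty and remains empty for the remaining 2 symbols.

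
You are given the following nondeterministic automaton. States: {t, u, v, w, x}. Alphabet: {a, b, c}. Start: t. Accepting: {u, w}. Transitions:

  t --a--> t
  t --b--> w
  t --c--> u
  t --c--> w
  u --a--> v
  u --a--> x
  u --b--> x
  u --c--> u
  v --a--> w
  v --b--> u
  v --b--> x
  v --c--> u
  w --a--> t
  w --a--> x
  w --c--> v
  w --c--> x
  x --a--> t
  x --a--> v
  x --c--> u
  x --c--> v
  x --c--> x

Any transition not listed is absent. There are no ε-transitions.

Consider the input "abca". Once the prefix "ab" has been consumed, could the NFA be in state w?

Start in {t}.
Read 'a': t→{t}; now {t}.
Read 'b': t→{w}; now {w}.
State w is in {w}.

Yes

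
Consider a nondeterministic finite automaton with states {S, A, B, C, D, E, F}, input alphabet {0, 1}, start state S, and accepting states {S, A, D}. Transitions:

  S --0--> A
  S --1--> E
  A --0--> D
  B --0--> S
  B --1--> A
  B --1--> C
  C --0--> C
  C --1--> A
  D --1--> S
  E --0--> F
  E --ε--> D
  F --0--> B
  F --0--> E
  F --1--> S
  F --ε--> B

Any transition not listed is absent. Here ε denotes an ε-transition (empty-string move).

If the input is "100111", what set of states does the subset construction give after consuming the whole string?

{S, D, E}

Start in {S}.
Read '1': S→{E}; union {E}; ε-closure = {D, E}.
Read '0': D→∅, E→{F}; union {F}; ε-closure = {B, F}.
Read '0': B→{S}, F→{B, E}; union {S, B, E}; ε-closure = {S, B, D, E}.
Read '1': S→{E}, B→{A, C}, D→{S}, E→∅; union {S, A, C, E}; ε-closure = {S, A, C, D, E}.
Read '1': S→{E}, A→∅, C→{A}, D→{S}, E→∅; union {S, A, E}; ε-closure = {S, A, D, E}.
Read '1': S→{E}, A→∅, D→{S}, E→∅; union {S, E}; ε-closure = {S, D, E}.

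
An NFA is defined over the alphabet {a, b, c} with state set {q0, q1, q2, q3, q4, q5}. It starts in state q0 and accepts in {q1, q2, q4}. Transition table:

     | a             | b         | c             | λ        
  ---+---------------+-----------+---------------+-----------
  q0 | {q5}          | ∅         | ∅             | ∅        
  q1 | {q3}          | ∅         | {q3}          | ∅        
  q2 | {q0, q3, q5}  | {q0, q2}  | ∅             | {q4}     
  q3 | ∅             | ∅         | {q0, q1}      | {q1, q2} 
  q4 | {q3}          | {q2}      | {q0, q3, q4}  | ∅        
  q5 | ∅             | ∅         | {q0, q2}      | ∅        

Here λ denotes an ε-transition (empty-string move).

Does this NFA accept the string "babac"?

No

Start in {q0}.
Read 'b': q0→∅; now ∅.
The set is empty and remains empty for the remaining 4 symbols.
The final set ∅ contains no accepting state.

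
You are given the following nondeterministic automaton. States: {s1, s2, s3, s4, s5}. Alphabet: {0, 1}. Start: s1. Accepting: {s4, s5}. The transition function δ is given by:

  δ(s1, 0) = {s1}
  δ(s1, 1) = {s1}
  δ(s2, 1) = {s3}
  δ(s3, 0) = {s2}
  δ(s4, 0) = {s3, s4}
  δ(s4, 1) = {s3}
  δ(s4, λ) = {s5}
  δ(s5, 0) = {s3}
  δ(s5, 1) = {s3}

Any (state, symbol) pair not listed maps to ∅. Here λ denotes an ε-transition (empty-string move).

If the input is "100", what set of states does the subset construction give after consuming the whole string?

Start in {s1}.
Read '1': {s1} → {s1}.
Read '0': {s1} → {s1}.
Read '0': {s1} → {s1}.

{s1}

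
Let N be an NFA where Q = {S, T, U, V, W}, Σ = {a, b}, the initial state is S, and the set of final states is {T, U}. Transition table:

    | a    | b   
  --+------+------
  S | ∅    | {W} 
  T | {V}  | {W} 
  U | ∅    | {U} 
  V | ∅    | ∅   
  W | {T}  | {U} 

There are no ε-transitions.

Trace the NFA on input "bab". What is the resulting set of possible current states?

Start in {S}.
Read 'b': S→{W}; now {W}.
Read 'a': W→{T}; now {T}.
Read 'b': T→{W}; now {W}.

{W}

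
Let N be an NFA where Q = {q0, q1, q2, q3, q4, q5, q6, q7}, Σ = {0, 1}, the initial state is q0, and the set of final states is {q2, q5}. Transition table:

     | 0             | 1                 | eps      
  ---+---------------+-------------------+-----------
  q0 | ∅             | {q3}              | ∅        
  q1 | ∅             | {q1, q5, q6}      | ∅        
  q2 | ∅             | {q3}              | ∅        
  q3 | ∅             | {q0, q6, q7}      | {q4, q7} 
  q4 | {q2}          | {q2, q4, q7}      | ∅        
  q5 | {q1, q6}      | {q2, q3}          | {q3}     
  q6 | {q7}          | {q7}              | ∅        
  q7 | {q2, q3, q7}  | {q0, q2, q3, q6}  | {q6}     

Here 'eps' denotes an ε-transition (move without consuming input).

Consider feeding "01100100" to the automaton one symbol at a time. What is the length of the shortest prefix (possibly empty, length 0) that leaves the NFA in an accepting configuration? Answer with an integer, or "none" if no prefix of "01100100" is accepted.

Start in {q0}.
Read '0': {q0} → ∅.
The set is empty and remains empty for the remaining 7 symbols.
No reachable set along the way intersects F.

none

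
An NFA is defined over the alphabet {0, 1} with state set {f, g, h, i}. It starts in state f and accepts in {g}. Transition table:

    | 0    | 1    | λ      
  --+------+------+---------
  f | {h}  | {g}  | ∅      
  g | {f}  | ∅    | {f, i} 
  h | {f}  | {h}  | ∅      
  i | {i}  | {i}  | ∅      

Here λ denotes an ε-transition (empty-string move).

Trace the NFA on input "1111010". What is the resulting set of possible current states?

Start in {f}.
Read '1': {f} → {f, g, i}.
Read '1': {f, g, i} → {f, g, i}.
Read '1': {f, g, i} → {f, g, i}.
Read '1': {f, g, i} → {f, g, i}.
Read '0': {f, g, i} → {f, h, i}.
Read '1': {f, h, i} → {f, g, h, i}.
Read '0': {f, g, h, i} → {f, h, i}.

{f, h, i}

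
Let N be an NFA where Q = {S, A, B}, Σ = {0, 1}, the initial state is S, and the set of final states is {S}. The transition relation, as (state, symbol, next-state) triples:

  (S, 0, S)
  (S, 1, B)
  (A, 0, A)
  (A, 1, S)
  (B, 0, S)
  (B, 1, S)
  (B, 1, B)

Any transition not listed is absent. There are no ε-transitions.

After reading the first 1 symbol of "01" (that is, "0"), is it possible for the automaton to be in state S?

Yes

Start in {S}.
Read '0': {S} → {S}.
State S is in {S}.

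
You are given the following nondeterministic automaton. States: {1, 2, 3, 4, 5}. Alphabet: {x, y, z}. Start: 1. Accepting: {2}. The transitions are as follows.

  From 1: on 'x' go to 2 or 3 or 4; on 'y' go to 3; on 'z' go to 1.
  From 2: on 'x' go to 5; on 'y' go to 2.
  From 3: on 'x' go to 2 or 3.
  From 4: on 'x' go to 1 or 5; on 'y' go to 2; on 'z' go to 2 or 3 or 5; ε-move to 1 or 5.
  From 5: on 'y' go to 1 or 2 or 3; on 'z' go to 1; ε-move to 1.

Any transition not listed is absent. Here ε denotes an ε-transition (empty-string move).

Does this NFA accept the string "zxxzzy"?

No

Start in {1}.
Read 'z': 1→{1}; now {1}.
Read 'x': 1→{2, 3, 4}; union {2, 3, 4}; ε-closure = {1, 2, 3, 4, 5}.
Read 'x': 1→{2, 3, 4}, 2→{5}, 3→{2, 3}, 4→{1, 5}, 5→∅; now {1, 2, 3, 4, 5}.
Read 'z': 1→{1}, 2→∅, 3→∅, 4→{2, 3, 5}, 5→{1}; now {1, 2, 3, 5}.
Read 'z': 1→{1}, 2→∅, 3→∅, 5→{1}; now {1}.
Read 'y': 1→{3}; now {3}.
The final set {3} contains no accepting state.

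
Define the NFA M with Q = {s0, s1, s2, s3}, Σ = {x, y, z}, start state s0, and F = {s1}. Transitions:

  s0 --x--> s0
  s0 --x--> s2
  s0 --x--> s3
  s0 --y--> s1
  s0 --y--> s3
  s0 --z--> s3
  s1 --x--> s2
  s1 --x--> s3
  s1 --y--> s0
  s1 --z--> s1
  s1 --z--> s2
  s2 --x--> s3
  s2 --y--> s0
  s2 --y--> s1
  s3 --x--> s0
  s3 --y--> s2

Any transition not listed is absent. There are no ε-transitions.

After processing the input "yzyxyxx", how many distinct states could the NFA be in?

3

Start in {s0}.
Read 'y': s0→{s1, s3}; now {s1, s3}.
Read 'z': s1→{s1, s2}, s3→∅; now {s1, s2}.
Read 'y': s1→{s0}, s2→{s0, s1}; now {s0, s1}.
Read 'x': s0→{s0, s2, s3}, s1→{s2, s3}; now {s0, s2, s3}.
Read 'y': s0→{s1, s3}, s2→{s0, s1}, s3→{s2}; now {s0, s1, s2, s3}.
Read 'x': s0→{s0, s2, s3}, s1→{s2, s3}, s2→{s3}, s3→{s0}; now {s0, s2, s3}.
Read 'x': s0→{s0, s2, s3}, s2→{s3}, s3→{s0}; now {s0, s2, s3}.
That set has 3 states.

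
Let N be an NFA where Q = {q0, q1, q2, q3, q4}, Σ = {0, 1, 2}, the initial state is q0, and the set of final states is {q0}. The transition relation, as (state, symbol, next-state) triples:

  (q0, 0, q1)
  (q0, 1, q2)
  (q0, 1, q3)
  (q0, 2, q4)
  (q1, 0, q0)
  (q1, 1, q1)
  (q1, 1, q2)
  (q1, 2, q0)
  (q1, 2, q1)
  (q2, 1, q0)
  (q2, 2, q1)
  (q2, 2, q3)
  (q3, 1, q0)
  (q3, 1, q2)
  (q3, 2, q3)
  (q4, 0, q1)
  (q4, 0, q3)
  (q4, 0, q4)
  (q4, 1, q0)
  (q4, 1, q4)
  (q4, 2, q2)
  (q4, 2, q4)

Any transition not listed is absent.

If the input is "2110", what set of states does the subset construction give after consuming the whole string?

Start in {q0}.
Read '2': {q0} → {q4}.
Read '1': {q4} → {q0, q4}.
Read '1': {q0, q4} → {q0, q2, q3, q4}.
Read '0': {q0, q2, q3, q4} → {q1, q3, q4}.

{q1, q3, q4}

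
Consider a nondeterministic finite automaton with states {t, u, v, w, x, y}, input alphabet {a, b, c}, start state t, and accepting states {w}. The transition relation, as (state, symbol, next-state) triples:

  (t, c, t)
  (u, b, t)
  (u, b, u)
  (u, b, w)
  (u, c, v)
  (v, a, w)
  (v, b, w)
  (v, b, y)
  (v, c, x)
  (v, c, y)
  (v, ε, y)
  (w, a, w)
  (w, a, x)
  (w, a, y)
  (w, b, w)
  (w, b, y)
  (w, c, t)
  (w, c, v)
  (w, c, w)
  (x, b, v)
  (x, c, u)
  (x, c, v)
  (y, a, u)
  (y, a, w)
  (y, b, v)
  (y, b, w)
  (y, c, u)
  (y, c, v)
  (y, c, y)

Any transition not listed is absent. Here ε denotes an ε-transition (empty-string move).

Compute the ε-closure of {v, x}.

{v, x, y}

Begin with {v, x}.
ε-move v → y; add y.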